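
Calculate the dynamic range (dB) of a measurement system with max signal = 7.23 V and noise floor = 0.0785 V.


Dynamic range = 20 * log10(Vmax / Vnoise).
DR = 20 * log10(7.23 / 0.0785)
DR = 20 * log10(92.1)
DR = 39.29 dB

39.29 dB


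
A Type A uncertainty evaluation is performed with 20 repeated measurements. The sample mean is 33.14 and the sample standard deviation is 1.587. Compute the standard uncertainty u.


The standard uncertainty for Type A evaluation is u = s / sqrt(n).
u = 1.587 / sqrt(20)
u = 1.587 / 4.4721
u = 0.3549

0.3549


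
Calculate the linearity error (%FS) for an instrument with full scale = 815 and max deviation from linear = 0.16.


Linearity error = (max deviation / full scale) * 100%.
Linearity = (0.16 / 815) * 100
Linearity = 0.02 %FS

0.02 %FS


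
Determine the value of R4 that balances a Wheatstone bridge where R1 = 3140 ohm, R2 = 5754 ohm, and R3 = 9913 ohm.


At balance: R1*R4 = R2*R3, so R4 = R2*R3/R1.
R4 = 5754 * 9913 / 3140
R4 = 57039402 / 3140
R4 = 18165.41 ohm

18165.41 ohm


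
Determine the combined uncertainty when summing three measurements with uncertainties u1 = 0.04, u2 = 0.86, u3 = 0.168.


For a sum of independent quantities, uc = sqrt(u1^2 + u2^2 + u3^2).
uc = sqrt(0.04^2 + 0.86^2 + 0.168^2)
uc = sqrt(0.0016 + 0.7396 + 0.028224)
uc = 0.8772

0.8772


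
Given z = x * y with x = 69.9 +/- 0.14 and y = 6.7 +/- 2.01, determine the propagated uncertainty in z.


For a product z = x*y, the relative uncertainty is:
uz/z = sqrt((ux/x)^2 + (uy/y)^2)
Relative uncertainties: ux/x = 0.14/69.9 = 0.002003
uy/y = 2.01/6.7 = 0.3
z = 69.9 * 6.7 = 468.3
uz = 468.3 * sqrt(0.002003^2 + 0.3^2) = 140.502

140.502


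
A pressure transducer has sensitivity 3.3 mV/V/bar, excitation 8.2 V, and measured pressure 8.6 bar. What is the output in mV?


Output = sensitivity * Vex * P.
Vout = 3.3 * 8.2 * 8.6
Vout = 27.06 * 8.6
Vout = 232.72 mV

232.72 mV


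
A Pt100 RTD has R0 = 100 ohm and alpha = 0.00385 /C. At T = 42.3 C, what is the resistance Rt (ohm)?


The RTD equation: Rt = R0 * (1 + alpha * T).
Rt = 100 * (1 + 0.00385 * 42.3)
Rt = 100 * (1 + 0.162855)
Rt = 100 * 1.162855
Rt = 116.285 ohm

116.285 ohm


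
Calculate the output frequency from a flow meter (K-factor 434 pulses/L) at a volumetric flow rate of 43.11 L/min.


Frequency = K * Q / 60 (converting L/min to L/s).
f = 434 * 43.11 / 60
f = 18709.74 / 60
f = 311.83 Hz

311.83 Hz


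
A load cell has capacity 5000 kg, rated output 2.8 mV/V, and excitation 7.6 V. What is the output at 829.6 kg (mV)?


Vout = rated_output * Vex * (load / capacity).
Vout = 2.8 * 7.6 * (829.6 / 5000)
Vout = 2.8 * 7.6 * 0.16592
Vout = 3.531 mV

3.531 mV


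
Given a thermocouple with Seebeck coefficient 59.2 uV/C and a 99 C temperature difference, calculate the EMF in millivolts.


The thermocouple output V = sensitivity * dT.
V = 59.2 uV/C * 99 C
V = 5860.8 uV
V = 5.861 mV

5.861 mV


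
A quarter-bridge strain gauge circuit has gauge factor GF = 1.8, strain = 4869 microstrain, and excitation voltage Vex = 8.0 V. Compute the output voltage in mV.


Quarter bridge output: Vout = (GF * epsilon * Vex) / 4.
Vout = (1.8 * 4869e-6 * 8.0) / 4
Vout = 0.0701136 / 4 V
Vout = 0.0175284 V = 17.5284 mV

17.5284 mV


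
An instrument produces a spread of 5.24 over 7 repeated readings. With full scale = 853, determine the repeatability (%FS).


Repeatability = (spread / full scale) * 100%.
R = (5.24 / 853) * 100
R = 0.614 %FS

0.614 %FS


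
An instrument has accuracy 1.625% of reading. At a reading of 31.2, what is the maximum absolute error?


Absolute error = (accuracy% / 100) * reading.
Error = (1.625 / 100) * 31.2
Error = 0.01625 * 31.2
Error = 0.507

0.507


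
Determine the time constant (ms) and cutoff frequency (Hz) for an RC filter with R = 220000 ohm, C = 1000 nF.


Time constant: tau = R * C.
tau = 220000 * 1.00e-06 = 0.22 s
tau = 220.0 ms
Cutoff frequency: fc = 1 / (2*pi*R*C).
fc = 1 / (2*pi*0.22) = 0.72 Hz

tau = 220.0 ms, fc = 0.72 Hz


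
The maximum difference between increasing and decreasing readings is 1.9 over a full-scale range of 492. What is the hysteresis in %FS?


Hysteresis = (max difference / full scale) * 100%.
H = (1.9 / 492) * 100
H = 0.386 %FS

0.386 %FS


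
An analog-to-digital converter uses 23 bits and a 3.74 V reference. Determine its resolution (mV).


The resolution (LSB) of an ADC is Vref / 2^n.
LSB = 3.74 / 2^23
LSB = 3.74 / 8388608
LSB = 4.5e-07 V = 0.00044584 mV

0.00044584 mV


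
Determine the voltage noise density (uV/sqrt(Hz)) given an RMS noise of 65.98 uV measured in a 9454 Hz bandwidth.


Noise spectral density = Vrms / sqrt(BW).
NSD = 65.98 / sqrt(9454)
NSD = 65.98 / 97.2317
NSD = 0.6786 uV/sqrt(Hz)

0.6786 uV/sqrt(Hz)


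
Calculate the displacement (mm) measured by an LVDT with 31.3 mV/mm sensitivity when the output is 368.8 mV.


Displacement = Vout / sensitivity.
d = 368.8 / 31.3
d = 11.783 mm

11.783 mm


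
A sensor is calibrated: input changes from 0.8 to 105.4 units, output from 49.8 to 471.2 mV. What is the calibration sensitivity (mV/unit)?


Sensitivity = (y2 - y1) / (x2 - x1).
S = (471.2 - 49.8) / (105.4 - 0.8)
S = 421.4 / 104.6
S = 4.0287 mV/unit

4.0287 mV/unit


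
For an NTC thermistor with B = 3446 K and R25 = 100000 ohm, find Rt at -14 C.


NTC thermistor equation: Rt = R25 * exp(B * (1/T - 1/T25)).
T in Kelvin: 259.15 K, T25 = 298.15 K
1/T - 1/T25 = 1/259.15 - 1/298.15 = 0.00050475
B * (1/T - 1/T25) = 3446 * 0.00050475 = 1.7394
Rt = 100000 * exp(1.7394) = 569379.8 ohm

569379.8 ohm


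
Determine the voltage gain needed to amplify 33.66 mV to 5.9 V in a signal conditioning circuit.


Gain = Vout / Vin (converting to same units).
G = 5.9 V / 33.66 mV
G = 5900.0 mV / 33.66 mV
G = 175.28

175.28


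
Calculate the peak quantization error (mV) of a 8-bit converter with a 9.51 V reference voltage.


The maximum quantization error is +/- LSB/2.
LSB = Vref / 2^n = 9.51 / 256 = 0.03714844 V
Max error = LSB / 2 = 0.03714844 / 2 = 0.01857422 V
Max error = 18.5742 mV

18.5742 mV


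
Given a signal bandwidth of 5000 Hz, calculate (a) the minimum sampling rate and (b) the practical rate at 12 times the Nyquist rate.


By Nyquist theorem, fs_min = 2 * fmax.
fs_min = 2 * 5000 = 10000 Hz
Practical rate = 12 * fs_min = 12 * 10000 = 120000 Hz

fs_min = 10000 Hz, fs_practical = 120000 Hz


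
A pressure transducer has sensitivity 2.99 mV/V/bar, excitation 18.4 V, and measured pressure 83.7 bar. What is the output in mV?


Output = sensitivity * Vex * P.
Vout = 2.99 * 18.4 * 83.7
Vout = 55.016 * 83.7
Vout = 4604.84 mV

4604.84 mV


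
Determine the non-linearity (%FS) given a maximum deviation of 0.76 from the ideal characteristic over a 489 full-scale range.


Linearity error = (max deviation / full scale) * 100%.
Linearity = (0.76 / 489) * 100
Linearity = 0.155 %FS

0.155 %FS


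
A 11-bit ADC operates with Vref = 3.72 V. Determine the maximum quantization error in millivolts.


The maximum quantization error is +/- LSB/2.
LSB = Vref / 2^n = 3.72 / 2048 = 0.00181641 V
Max error = LSB / 2 = 0.00181641 / 2 = 0.0009082 V
Max error = 0.9082 mV

0.9082 mV


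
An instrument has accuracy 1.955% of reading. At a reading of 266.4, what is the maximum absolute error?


Absolute error = (accuracy% / 100) * reading.
Error = (1.955 / 100) * 266.4
Error = 0.01955 * 266.4
Error = 5.2081

5.2081


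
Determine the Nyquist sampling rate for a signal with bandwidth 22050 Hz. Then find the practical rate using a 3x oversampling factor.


By Nyquist theorem, fs_min = 2 * fmax.
fs_min = 2 * 22050 = 44100 Hz
Practical rate = 3 * fs_min = 3 * 44100 = 132300 Hz

fs_min = 44100 Hz, fs_practical = 132300 Hz


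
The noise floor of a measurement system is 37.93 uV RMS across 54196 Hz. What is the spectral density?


Noise spectral density = Vrms / sqrt(BW).
NSD = 37.93 / sqrt(54196)
NSD = 37.93 / 232.8003
NSD = 0.1629 uV/sqrt(Hz)

0.1629 uV/sqrt(Hz)


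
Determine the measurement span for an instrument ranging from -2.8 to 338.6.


Span = upper range - lower range.
Span = 338.6 - (-2.8)
Span = 341.4

341.4


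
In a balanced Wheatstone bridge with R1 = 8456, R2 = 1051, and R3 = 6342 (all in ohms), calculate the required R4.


At balance: R1*R4 = R2*R3, so R4 = R2*R3/R1.
R4 = 1051 * 6342 / 8456
R4 = 6665442 / 8456
R4 = 788.25 ohm

788.25 ohm


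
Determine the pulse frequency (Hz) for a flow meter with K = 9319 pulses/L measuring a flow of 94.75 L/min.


Frequency = K * Q / 60 (converting L/min to L/s).
f = 9319 * 94.75 / 60
f = 882975.25 / 60
f = 14716.25 Hz

14716.25 Hz


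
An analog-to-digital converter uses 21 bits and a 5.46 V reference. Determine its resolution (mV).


The resolution (LSB) of an ADC is Vref / 2^n.
LSB = 5.46 / 2^21
LSB = 5.46 / 2097152
LSB = 2.6e-06 V = 0.00260353 mV

0.00260353 mV


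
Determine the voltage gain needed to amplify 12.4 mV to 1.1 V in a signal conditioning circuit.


Gain = Vout / Vin (converting to same units).
G = 1.1 V / 12.4 mV
G = 1100.0 mV / 12.4 mV
G = 88.71

88.71


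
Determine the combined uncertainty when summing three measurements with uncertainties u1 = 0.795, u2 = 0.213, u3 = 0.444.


For a sum of independent quantities, uc = sqrt(u1^2 + u2^2 + u3^2).
uc = sqrt(0.795^2 + 0.213^2 + 0.444^2)
uc = sqrt(0.632025 + 0.045369 + 0.197136)
uc = 0.9352

0.9352


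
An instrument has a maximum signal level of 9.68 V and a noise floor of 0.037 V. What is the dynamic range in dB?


Dynamic range = 20 * log10(Vmax / Vnoise).
DR = 20 * log10(9.68 / 0.037)
DR = 20 * log10(261.62)
DR = 48.35 dB

48.35 dB


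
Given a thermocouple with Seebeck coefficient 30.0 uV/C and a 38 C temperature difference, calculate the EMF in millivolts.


The thermocouple output V = sensitivity * dT.
V = 30.0 uV/C * 38 C
V = 1140.0 uV
V = 1.14 mV

1.14 mV


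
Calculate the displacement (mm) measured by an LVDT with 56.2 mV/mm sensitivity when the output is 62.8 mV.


Displacement = Vout / sensitivity.
d = 62.8 / 56.2
d = 1.117 mm

1.117 mm


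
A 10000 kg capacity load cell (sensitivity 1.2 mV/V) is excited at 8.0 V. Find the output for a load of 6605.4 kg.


Vout = rated_output * Vex * (load / capacity).
Vout = 1.2 * 8.0 * (6605.4 / 10000)
Vout = 1.2 * 8.0 * 0.66054
Vout = 6.341 mV

6.341 mV


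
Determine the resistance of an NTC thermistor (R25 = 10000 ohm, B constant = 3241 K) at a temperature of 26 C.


NTC thermistor equation: Rt = R25 * exp(B * (1/T - 1/T25)).
T in Kelvin: 299.15 K, T25 = 298.15 K
1/T - 1/T25 = 1/299.15 - 1/298.15 = -1.121e-05
B * (1/T - 1/T25) = 3241 * -1.121e-05 = -0.0363
Rt = 10000 * exp(-0.0363) = 9643.1 ohm

9643.1 ohm


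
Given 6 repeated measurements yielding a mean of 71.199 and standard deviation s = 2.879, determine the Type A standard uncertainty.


The standard uncertainty for Type A evaluation is u = s / sqrt(n).
u = 2.879 / sqrt(6)
u = 2.879 / 2.4495
u = 1.1753

1.1753


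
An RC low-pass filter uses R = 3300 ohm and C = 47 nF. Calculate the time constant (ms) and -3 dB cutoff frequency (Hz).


Time constant: tau = R * C.
tau = 3300 * 4.70e-08 = 0.0001551 s
tau = 0.1551 ms
Cutoff frequency: fc = 1 / (2*pi*R*C).
fc = 1 / (2*pi*0.0001551) = 1026.14 Hz

tau = 0.1551 ms, fc = 1026.14 Hz


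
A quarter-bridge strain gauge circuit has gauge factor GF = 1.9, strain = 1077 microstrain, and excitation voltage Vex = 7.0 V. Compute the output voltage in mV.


Quarter bridge output: Vout = (GF * epsilon * Vex) / 4.
Vout = (1.9 * 1077e-6 * 7.0) / 4
Vout = 0.0143241 / 4 V
Vout = 0.00358102 V = 3.581 mV

3.581 mV


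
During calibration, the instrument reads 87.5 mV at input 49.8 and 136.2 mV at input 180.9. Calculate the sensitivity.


Sensitivity = (y2 - y1) / (x2 - x1).
S = (136.2 - 87.5) / (180.9 - 49.8)
S = 48.7 / 131.1
S = 0.3715 mV/unit

0.3715 mV/unit


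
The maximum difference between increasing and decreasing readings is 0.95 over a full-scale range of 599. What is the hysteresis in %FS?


Hysteresis = (max difference / full scale) * 100%.
H = (0.95 / 599) * 100
H = 0.159 %FS

0.159 %FS


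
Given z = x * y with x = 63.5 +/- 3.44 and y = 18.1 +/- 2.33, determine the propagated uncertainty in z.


For a product z = x*y, the relative uncertainty is:
uz/z = sqrt((ux/x)^2 + (uy/y)^2)
Relative uncertainties: ux/x = 3.44/63.5 = 0.054173
uy/y = 2.33/18.1 = 0.128729
z = 63.5 * 18.1 = 1149.4
uz = 1149.4 * sqrt(0.054173^2 + 0.128729^2) = 160.523

160.523


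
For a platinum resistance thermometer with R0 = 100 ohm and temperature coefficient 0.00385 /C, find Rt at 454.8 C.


The RTD equation: Rt = R0 * (1 + alpha * T).
Rt = 100 * (1 + 0.00385 * 454.8)
Rt = 100 * (1 + 1.75098)
Rt = 100 * 2.75098
Rt = 275.098 ohm

275.098 ohm


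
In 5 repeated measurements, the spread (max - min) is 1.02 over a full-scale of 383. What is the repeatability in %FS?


Repeatability = (spread / full scale) * 100%.
R = (1.02 / 383) * 100
R = 0.266 %FS

0.266 %FS


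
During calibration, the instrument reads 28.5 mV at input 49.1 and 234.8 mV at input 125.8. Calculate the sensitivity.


Sensitivity = (y2 - y1) / (x2 - x1).
S = (234.8 - 28.5) / (125.8 - 49.1)
S = 206.3 / 76.7
S = 2.6897 mV/unit

2.6897 mV/unit


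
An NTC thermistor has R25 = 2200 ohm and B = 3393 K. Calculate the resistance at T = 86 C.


NTC thermistor equation: Rt = R25 * exp(B * (1/T - 1/T25)).
T in Kelvin: 359.15 K, T25 = 298.15 K
1/T - 1/T25 = 1/359.15 - 1/298.15 = -0.00056966
B * (1/T - 1/T25) = 3393 * -0.00056966 = -1.9329
Rt = 2200 * exp(-1.9329) = 318.4 ohm

318.4 ohm


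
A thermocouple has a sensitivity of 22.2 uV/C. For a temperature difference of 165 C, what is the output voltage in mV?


The thermocouple output V = sensitivity * dT.
V = 22.2 uV/C * 165 C
V = 3663.0 uV
V = 3.663 mV

3.663 mV


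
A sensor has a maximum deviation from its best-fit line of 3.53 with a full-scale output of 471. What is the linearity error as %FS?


Linearity error = (max deviation / full scale) * 100%.
Linearity = (3.53 / 471) * 100
Linearity = 0.749 %FS

0.749 %FS


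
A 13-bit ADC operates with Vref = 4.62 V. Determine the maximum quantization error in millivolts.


The maximum quantization error is +/- LSB/2.
LSB = Vref / 2^n = 4.62 / 8192 = 0.00056396 V
Max error = LSB / 2 = 0.00056396 / 2 = 0.00028198 V
Max error = 0.282 mV

0.282 mV


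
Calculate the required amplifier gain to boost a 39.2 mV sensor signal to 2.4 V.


Gain = Vout / Vin (converting to same units).
G = 2.4 V / 39.2 mV
G = 2400.0 mV / 39.2 mV
G = 61.22

61.22


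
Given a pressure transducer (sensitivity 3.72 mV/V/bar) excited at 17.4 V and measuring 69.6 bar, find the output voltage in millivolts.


Output = sensitivity * Vex * P.
Vout = 3.72 * 17.4 * 69.6
Vout = 64.728 * 69.6
Vout = 4505.07 mV

4505.07 mV


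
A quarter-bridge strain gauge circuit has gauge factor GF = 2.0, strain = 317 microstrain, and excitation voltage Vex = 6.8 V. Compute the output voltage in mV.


Quarter bridge output: Vout = (GF * epsilon * Vex) / 4.
Vout = (2.0 * 317e-6 * 6.8) / 4
Vout = 0.0043112 / 4 V
Vout = 0.0010778 V = 1.0778 mV

1.0778 mV


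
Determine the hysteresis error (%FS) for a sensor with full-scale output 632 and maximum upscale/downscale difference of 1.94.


Hysteresis = (max difference / full scale) * 100%.
H = (1.94 / 632) * 100
H = 0.307 %FS

0.307 %FS


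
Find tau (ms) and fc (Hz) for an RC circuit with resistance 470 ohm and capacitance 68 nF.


Time constant: tau = R * C.
tau = 470 * 6.80e-08 = 3.196e-05 s
tau = 0.032 ms
Cutoff frequency: fc = 1 / (2*pi*R*C).
fc = 1 / (2*pi*3.196e-05) = 4979.82 Hz

tau = 0.032 ms, fc = 4979.82 Hz


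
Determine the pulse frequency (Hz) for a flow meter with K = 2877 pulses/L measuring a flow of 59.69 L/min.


Frequency = K * Q / 60 (converting L/min to L/s).
f = 2877 * 59.69 / 60
f = 171728.13 / 60
f = 2862.14 Hz

2862.14 Hz


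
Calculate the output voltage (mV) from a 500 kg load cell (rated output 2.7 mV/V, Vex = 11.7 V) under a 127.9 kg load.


Vout = rated_output * Vex * (load / capacity).
Vout = 2.7 * 11.7 * (127.9 / 500)
Vout = 2.7 * 11.7 * 0.2558
Vout = 8.081 mV

8.081 mV


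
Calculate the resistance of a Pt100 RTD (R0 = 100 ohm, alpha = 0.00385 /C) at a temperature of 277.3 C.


The RTD equation: Rt = R0 * (1 + alpha * T).
Rt = 100 * (1 + 0.00385 * 277.3)
Rt = 100 * (1 + 1.067605)
Rt = 100 * 2.067605
Rt = 206.761 ohm

206.761 ohm


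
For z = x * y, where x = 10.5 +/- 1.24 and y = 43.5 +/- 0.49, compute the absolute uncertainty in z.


For a product z = x*y, the relative uncertainty is:
uz/z = sqrt((ux/x)^2 + (uy/y)^2)
Relative uncertainties: ux/x = 1.24/10.5 = 0.118095
uy/y = 0.49/43.5 = 0.011264
z = 10.5 * 43.5 = 456.8
uz = 456.8 * sqrt(0.118095^2 + 0.011264^2) = 54.185

54.185


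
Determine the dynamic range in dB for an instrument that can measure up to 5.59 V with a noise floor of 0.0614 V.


Dynamic range = 20 * log10(Vmax / Vnoise).
DR = 20 * log10(5.59 / 0.0614)
DR = 20 * log10(91.04)
DR = 39.18 dB

39.18 dB


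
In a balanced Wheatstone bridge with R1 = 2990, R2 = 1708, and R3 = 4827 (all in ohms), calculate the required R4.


At balance: R1*R4 = R2*R3, so R4 = R2*R3/R1.
R4 = 1708 * 4827 / 2990
R4 = 8244516 / 2990
R4 = 2757.36 ohm

2757.36 ohm


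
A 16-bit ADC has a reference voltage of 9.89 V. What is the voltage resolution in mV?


The resolution (LSB) of an ADC is Vref / 2^n.
LSB = 9.89 / 2^16
LSB = 9.89 / 65536
LSB = 0.00015091 V = 0.15090942 mV

0.15090942 mV


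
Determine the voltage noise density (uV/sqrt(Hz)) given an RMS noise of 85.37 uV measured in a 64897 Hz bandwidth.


Noise spectral density = Vrms / sqrt(BW).
NSD = 85.37 / sqrt(64897)
NSD = 85.37 / 254.7489
NSD = 0.3351 uV/sqrt(Hz)

0.3351 uV/sqrt(Hz)


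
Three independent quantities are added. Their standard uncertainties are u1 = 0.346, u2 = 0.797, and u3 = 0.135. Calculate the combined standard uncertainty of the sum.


For a sum of independent quantities, uc = sqrt(u1^2 + u2^2 + u3^2).
uc = sqrt(0.346^2 + 0.797^2 + 0.135^2)
uc = sqrt(0.119716 + 0.635209 + 0.018225)
uc = 0.8793

0.8793


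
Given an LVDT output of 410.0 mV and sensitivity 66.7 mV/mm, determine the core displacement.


Displacement = Vout / sensitivity.
d = 410.0 / 66.7
d = 6.147 mm

6.147 mm


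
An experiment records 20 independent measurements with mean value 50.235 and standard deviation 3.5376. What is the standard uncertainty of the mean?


The standard uncertainty for Type A evaluation is u = s / sqrt(n).
u = 3.5376 / sqrt(20)
u = 3.5376 / 4.4721
u = 0.791

0.791


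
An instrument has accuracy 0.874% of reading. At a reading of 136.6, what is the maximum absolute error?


Absolute error = (accuracy% / 100) * reading.
Error = (0.874 / 100) * 136.6
Error = 0.00874 * 136.6
Error = 1.1939

1.1939


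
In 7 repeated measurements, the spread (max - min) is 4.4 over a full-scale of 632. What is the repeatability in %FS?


Repeatability = (spread / full scale) * 100%.
R = (4.4 / 632) * 100
R = 0.696 %FS

0.696 %FS


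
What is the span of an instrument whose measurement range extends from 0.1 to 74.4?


Span = upper range - lower range.
Span = 74.4 - (0.1)
Span = 74.3

74.3


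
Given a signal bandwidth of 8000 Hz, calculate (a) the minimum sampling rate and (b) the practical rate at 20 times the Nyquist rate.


By Nyquist theorem, fs_min = 2 * fmax.
fs_min = 2 * 8000 = 16000 Hz
Practical rate = 20 * fs_min = 20 * 16000 = 320000 Hz

fs_min = 16000 Hz, fs_practical = 320000 Hz


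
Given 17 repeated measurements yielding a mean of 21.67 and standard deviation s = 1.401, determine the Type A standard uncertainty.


The standard uncertainty for Type A evaluation is u = s / sqrt(n).
u = 1.401 / sqrt(17)
u = 1.401 / 4.1231
u = 0.3398

0.3398


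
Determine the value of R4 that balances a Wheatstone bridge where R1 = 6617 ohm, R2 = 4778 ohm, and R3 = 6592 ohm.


At balance: R1*R4 = R2*R3, so R4 = R2*R3/R1.
R4 = 4778 * 6592 / 6617
R4 = 31496576 / 6617
R4 = 4759.95 ohm

4759.95 ohm


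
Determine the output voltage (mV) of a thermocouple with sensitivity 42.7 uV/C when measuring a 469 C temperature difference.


The thermocouple output V = sensitivity * dT.
V = 42.7 uV/C * 469 C
V = 20026.3 uV
V = 20.026 mV

20.026 mV


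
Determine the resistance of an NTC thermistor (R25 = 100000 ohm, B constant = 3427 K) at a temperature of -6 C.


NTC thermistor equation: Rt = R25 * exp(B * (1/T - 1/T25)).
T in Kelvin: 267.15 K, T25 = 298.15 K
1/T - 1/T25 = 1/267.15 - 1/298.15 = 0.0003892
B * (1/T - 1/T25) = 3427 * 0.0003892 = 1.3338
Rt = 100000 * exp(1.3338) = 379538.1 ohm

379538.1 ohm


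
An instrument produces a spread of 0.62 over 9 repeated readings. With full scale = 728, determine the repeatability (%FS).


Repeatability = (spread / full scale) * 100%.
R = (0.62 / 728) * 100
R = 0.085 %FS

0.085 %FS


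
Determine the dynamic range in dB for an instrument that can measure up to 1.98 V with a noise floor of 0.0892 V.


Dynamic range = 20 * log10(Vmax / Vnoise).
DR = 20 * log10(1.98 / 0.0892)
DR = 20 * log10(22.2)
DR = 26.93 dB

26.93 dB


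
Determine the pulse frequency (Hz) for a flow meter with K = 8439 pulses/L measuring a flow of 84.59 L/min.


Frequency = K * Q / 60 (converting L/min to L/s).
f = 8439 * 84.59 / 60
f = 713855.01 / 60
f = 11897.58 Hz

11897.58 Hz


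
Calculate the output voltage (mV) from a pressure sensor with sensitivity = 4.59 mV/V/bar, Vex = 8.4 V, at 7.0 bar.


Output = sensitivity * Vex * P.
Vout = 4.59 * 8.4 * 7.0
Vout = 38.556 * 7.0
Vout = 269.89 mV

269.89 mV


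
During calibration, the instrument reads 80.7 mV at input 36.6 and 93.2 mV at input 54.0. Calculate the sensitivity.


Sensitivity = (y2 - y1) / (x2 - x1).
S = (93.2 - 80.7) / (54.0 - 36.6)
S = 12.5 / 17.4
S = 0.7184 mV/unit

0.7184 mV/unit


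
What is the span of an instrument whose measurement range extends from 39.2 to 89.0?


Span = upper range - lower range.
Span = 89.0 - (39.2)
Span = 49.8

49.8


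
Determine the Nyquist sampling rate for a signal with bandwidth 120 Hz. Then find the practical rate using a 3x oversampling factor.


By Nyquist theorem, fs_min = 2 * fmax.
fs_min = 2 * 120 = 240 Hz
Practical rate = 3 * fs_min = 3 * 240 = 720 Hz

fs_min = 240 Hz, fs_practical = 720 Hz


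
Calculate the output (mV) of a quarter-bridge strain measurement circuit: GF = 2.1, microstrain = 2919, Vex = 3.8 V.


Quarter bridge output: Vout = (GF * epsilon * Vex) / 4.
Vout = (2.1 * 2919e-6 * 3.8) / 4
Vout = 0.02329362 / 4 V
Vout = 0.00582341 V = 5.8234 mV

5.8234 mV


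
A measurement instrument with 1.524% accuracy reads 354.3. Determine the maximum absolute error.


Absolute error = (accuracy% / 100) * reading.
Error = (1.524 / 100) * 354.3
Error = 0.01524 * 354.3
Error = 5.3995

5.3995


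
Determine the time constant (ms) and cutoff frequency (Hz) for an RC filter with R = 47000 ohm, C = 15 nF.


Time constant: tau = R * C.
tau = 47000 * 1.50e-08 = 0.000705 s
tau = 0.705 ms
Cutoff frequency: fc = 1 / (2*pi*R*C).
fc = 1 / (2*pi*0.000705) = 225.75 Hz

tau = 0.705 ms, fc = 225.75 Hz


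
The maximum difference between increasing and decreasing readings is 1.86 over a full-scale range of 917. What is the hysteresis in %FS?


Hysteresis = (max difference / full scale) * 100%.
H = (1.86 / 917) * 100
H = 0.203 %FS

0.203 %FS


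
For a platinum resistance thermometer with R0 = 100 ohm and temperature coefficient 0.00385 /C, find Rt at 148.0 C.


The RTD equation: Rt = R0 * (1 + alpha * T).
Rt = 100 * (1 + 0.00385 * 148.0)
Rt = 100 * (1 + 0.5698)
Rt = 100 * 1.5698
Rt = 156.98 ohm

156.98 ohm


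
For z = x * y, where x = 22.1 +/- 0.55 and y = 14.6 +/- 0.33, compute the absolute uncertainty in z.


For a product z = x*y, the relative uncertainty is:
uz/z = sqrt((ux/x)^2 + (uy/y)^2)
Relative uncertainties: ux/x = 0.55/22.1 = 0.024887
uy/y = 0.33/14.6 = 0.022603
z = 22.1 * 14.6 = 322.7
uz = 322.7 * sqrt(0.024887^2 + 0.022603^2) = 10.848

10.848


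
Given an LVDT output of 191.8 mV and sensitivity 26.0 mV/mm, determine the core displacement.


Displacement = Vout / sensitivity.
d = 191.8 / 26.0
d = 7.377 mm

7.377 mm


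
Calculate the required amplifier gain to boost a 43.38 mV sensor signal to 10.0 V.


Gain = Vout / Vin (converting to same units).
G = 10.0 V / 43.38 mV
G = 10000.0 mV / 43.38 mV
G = 230.52

230.52


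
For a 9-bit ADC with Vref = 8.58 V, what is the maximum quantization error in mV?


The maximum quantization error is +/- LSB/2.
LSB = Vref / 2^n = 8.58 / 512 = 0.01675781 V
Max error = LSB / 2 = 0.01675781 / 2 = 0.00837891 V
Max error = 8.3789 mV

8.3789 mV


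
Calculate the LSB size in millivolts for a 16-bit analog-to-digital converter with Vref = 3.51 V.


The resolution (LSB) of an ADC is Vref / 2^n.
LSB = 3.51 / 2^16
LSB = 3.51 / 65536
LSB = 5.356e-05 V = 0.05355835 mV

0.05355835 mV


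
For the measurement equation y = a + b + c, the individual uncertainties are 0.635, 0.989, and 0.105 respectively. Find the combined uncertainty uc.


For a sum of independent quantities, uc = sqrt(u1^2 + u2^2 + u3^2).
uc = sqrt(0.635^2 + 0.989^2 + 0.105^2)
uc = sqrt(0.403225 + 0.978121 + 0.011025)
uc = 1.18

1.18


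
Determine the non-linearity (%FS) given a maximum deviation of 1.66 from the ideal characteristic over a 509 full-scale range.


Linearity error = (max deviation / full scale) * 100%.
Linearity = (1.66 / 509) * 100
Linearity = 0.326 %FS

0.326 %FS


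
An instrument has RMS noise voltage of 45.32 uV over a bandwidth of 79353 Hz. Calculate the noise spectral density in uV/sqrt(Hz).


Noise spectral density = Vrms / sqrt(BW).
NSD = 45.32 / sqrt(79353)
NSD = 45.32 / 281.6966
NSD = 0.1609 uV/sqrt(Hz)

0.1609 uV/sqrt(Hz)


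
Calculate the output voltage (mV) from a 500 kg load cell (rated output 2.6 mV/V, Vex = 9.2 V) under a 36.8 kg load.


Vout = rated_output * Vex * (load / capacity).
Vout = 2.6 * 9.2 * (36.8 / 500)
Vout = 2.6 * 9.2 * 0.0736
Vout = 1.761 mV

1.761 mV


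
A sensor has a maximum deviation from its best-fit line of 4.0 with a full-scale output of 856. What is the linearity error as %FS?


Linearity error = (max deviation / full scale) * 100%.
Linearity = (4.0 / 856) * 100
Linearity = 0.467 %FS

0.467 %FS


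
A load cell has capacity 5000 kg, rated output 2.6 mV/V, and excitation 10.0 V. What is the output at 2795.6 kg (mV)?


Vout = rated_output * Vex * (load / capacity).
Vout = 2.6 * 10.0 * (2795.6 / 5000)
Vout = 2.6 * 10.0 * 0.55912
Vout = 14.537 mV

14.537 mV


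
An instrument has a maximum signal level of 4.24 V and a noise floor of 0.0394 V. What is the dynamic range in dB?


Dynamic range = 20 * log10(Vmax / Vnoise).
DR = 20 * log10(4.24 / 0.0394)
DR = 20 * log10(107.61)
DR = 40.64 dB

40.64 dB


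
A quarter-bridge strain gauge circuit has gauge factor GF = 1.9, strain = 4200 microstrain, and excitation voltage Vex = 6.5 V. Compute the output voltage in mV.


Quarter bridge output: Vout = (GF * epsilon * Vex) / 4.
Vout = (1.9 * 4200e-6 * 6.5) / 4
Vout = 0.05187 / 4 V
Vout = 0.0129675 V = 12.9675 mV

12.9675 mV


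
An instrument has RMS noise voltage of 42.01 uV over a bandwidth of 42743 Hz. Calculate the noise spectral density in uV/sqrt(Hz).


Noise spectral density = Vrms / sqrt(BW).
NSD = 42.01 / sqrt(42743)
NSD = 42.01 / 206.7438
NSD = 0.2032 uV/sqrt(Hz)

0.2032 uV/sqrt(Hz)


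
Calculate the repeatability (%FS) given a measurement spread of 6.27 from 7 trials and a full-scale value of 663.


Repeatability = (spread / full scale) * 100%.
R = (6.27 / 663) * 100
R = 0.946 %FS

0.946 %FS


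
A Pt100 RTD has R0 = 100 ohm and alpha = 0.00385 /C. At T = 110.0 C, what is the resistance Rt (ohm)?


The RTD equation: Rt = R0 * (1 + alpha * T).
Rt = 100 * (1 + 0.00385 * 110.0)
Rt = 100 * (1 + 0.4235)
Rt = 100 * 1.4235
Rt = 142.35 ohm

142.35 ohm


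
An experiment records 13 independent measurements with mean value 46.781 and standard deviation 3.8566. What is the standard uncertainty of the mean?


The standard uncertainty for Type A evaluation is u = s / sqrt(n).
u = 3.8566 / sqrt(13)
u = 3.8566 / 3.6056
u = 1.0696

1.0696


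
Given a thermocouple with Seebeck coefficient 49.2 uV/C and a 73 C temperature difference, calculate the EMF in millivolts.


The thermocouple output V = sensitivity * dT.
V = 49.2 uV/C * 73 C
V = 3591.6 uV
V = 3.592 mV

3.592 mV


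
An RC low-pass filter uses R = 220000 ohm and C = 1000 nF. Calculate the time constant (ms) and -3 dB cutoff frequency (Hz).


Time constant: tau = R * C.
tau = 220000 * 1.00e-06 = 0.22 s
tau = 220.0 ms
Cutoff frequency: fc = 1 / (2*pi*R*C).
fc = 1 / (2*pi*0.22) = 0.72 Hz

tau = 220.0 ms, fc = 0.72 Hz


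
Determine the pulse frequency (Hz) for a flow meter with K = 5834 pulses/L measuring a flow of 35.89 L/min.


Frequency = K * Q / 60 (converting L/min to L/s).
f = 5834 * 35.89 / 60
f = 209382.26 / 60
f = 3489.7 Hz

3489.7 Hz


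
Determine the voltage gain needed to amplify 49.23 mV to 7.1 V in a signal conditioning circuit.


Gain = Vout / Vin (converting to same units).
G = 7.1 V / 49.23 mV
G = 7100.0 mV / 49.23 mV
G = 144.22

144.22


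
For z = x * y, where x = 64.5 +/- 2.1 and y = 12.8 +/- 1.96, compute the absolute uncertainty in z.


For a product z = x*y, the relative uncertainty is:
uz/z = sqrt((ux/x)^2 + (uy/y)^2)
Relative uncertainties: ux/x = 2.1/64.5 = 0.032558
uy/y = 1.96/12.8 = 0.153125
z = 64.5 * 12.8 = 825.6
uz = 825.6 * sqrt(0.032558^2 + 0.153125^2) = 129.246

129.246


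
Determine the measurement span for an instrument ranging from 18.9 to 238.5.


Span = upper range - lower range.
Span = 238.5 - (18.9)
Span = 219.6

219.6


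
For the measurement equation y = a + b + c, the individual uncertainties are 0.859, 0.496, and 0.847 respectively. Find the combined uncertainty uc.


For a sum of independent quantities, uc = sqrt(u1^2 + u2^2 + u3^2).
uc = sqrt(0.859^2 + 0.496^2 + 0.847^2)
uc = sqrt(0.737881 + 0.246016 + 0.717409)
uc = 1.3043

1.3043


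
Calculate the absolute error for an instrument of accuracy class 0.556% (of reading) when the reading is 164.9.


Absolute error = (accuracy% / 100) * reading.
Error = (0.556 / 100) * 164.9
Error = 0.00556 * 164.9
Error = 0.9168

0.9168


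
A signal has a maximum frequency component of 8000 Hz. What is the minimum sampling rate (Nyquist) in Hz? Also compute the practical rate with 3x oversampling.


By Nyquist theorem, fs_min = 2 * fmax.
fs_min = 2 * 8000 = 16000 Hz
Practical rate = 3 * fs_min = 3 * 16000 = 48000 Hz

fs_min = 16000 Hz, fs_practical = 48000 Hz


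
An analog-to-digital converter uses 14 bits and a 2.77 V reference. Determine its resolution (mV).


The resolution (LSB) of an ADC is Vref / 2^n.
LSB = 2.77 / 2^14
LSB = 2.77 / 16384
LSB = 0.00016907 V = 0.16906738 mV

0.16906738 mV


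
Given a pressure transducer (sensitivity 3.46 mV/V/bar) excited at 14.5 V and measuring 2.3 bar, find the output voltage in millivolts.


Output = sensitivity * Vex * P.
Vout = 3.46 * 14.5 * 2.3
Vout = 50.17 * 2.3
Vout = 115.39 mV

115.39 mV


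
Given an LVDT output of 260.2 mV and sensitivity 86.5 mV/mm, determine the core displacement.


Displacement = Vout / sensitivity.
d = 260.2 / 86.5
d = 3.008 mm

3.008 mm


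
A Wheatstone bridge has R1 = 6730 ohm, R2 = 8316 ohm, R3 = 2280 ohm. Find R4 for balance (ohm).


At balance: R1*R4 = R2*R3, so R4 = R2*R3/R1.
R4 = 8316 * 2280 / 6730
R4 = 18960480 / 6730
R4 = 2817.31 ohm

2817.31 ohm


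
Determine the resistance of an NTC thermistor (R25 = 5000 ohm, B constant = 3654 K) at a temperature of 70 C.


NTC thermistor equation: Rt = R25 * exp(B * (1/T - 1/T25)).
T in Kelvin: 343.15 K, T25 = 298.15 K
1/T - 1/T25 = 1/343.15 - 1/298.15 = -0.00043984
B * (1/T - 1/T25) = 3654 * -0.00043984 = -1.6072
Rt = 5000 * exp(-1.6072) = 1002.3 ohm

1002.3 ohm


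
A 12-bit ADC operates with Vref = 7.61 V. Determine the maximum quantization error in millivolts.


The maximum quantization error is +/- LSB/2.
LSB = Vref / 2^n = 7.61 / 4096 = 0.00185791 V
Max error = LSB / 2 = 0.00185791 / 2 = 0.00092896 V
Max error = 0.929 mV

0.929 mV


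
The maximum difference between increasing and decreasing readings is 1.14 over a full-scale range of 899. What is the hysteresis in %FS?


Hysteresis = (max difference / full scale) * 100%.
H = (1.14 / 899) * 100
H = 0.127 %FS

0.127 %FS


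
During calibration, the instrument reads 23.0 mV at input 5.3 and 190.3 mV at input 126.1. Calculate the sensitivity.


Sensitivity = (y2 - y1) / (x2 - x1).
S = (190.3 - 23.0) / (126.1 - 5.3)
S = 167.3 / 120.8
S = 1.3849 mV/unit

1.3849 mV/unit


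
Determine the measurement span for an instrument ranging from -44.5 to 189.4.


Span = upper range - lower range.
Span = 189.4 - (-44.5)
Span = 233.9

233.9


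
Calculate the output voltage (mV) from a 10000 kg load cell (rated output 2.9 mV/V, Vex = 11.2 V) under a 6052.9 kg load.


Vout = rated_output * Vex * (load / capacity).
Vout = 2.9 * 11.2 * (6052.9 / 10000)
Vout = 2.9 * 11.2 * 0.60529
Vout = 19.66 mV

19.66 mV


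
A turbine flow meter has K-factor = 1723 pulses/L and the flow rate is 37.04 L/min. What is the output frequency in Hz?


Frequency = K * Q / 60 (converting L/min to L/s).
f = 1723 * 37.04 / 60
f = 63819.92 / 60
f = 1063.67 Hz

1063.67 Hz


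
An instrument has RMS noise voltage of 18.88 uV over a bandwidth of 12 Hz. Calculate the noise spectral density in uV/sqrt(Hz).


Noise spectral density = Vrms / sqrt(BW).
NSD = 18.88 / sqrt(12)
NSD = 18.88 / 3.4641
NSD = 5.4502 uV/sqrt(Hz)

5.4502 uV/sqrt(Hz)


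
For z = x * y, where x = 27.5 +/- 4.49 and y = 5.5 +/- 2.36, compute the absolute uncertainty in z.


For a product z = x*y, the relative uncertainty is:
uz/z = sqrt((ux/x)^2 + (uy/y)^2)
Relative uncertainties: ux/x = 4.49/27.5 = 0.163273
uy/y = 2.36/5.5 = 0.429091
z = 27.5 * 5.5 = 151.2
uz = 151.2 * sqrt(0.163273^2 + 0.429091^2) = 69.44

69.44


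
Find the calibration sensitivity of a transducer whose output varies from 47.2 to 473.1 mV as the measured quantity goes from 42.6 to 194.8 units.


Sensitivity = (y2 - y1) / (x2 - x1).
S = (473.1 - 47.2) / (194.8 - 42.6)
S = 425.9 / 152.2
S = 2.7983 mV/unit

2.7983 mV/unit


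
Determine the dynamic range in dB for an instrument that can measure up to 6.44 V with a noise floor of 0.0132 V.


Dynamic range = 20 * log10(Vmax / Vnoise).
DR = 20 * log10(6.44 / 0.0132)
DR = 20 * log10(487.88)
DR = 53.77 dB

53.77 dB


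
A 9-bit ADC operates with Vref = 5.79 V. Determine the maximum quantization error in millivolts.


The maximum quantization error is +/- LSB/2.
LSB = Vref / 2^n = 5.79 / 512 = 0.01130859 V
Max error = LSB / 2 = 0.01130859 / 2 = 0.0056543 V
Max error = 5.6543 mV

5.6543 mV


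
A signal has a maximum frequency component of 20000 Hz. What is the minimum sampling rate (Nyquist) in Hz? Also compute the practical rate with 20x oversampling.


By Nyquist theorem, fs_min = 2 * fmax.
fs_min = 2 * 20000 = 40000 Hz
Practical rate = 20 * fs_min = 20 * 40000 = 800000 Hz

fs_min = 40000 Hz, fs_practical = 800000 Hz


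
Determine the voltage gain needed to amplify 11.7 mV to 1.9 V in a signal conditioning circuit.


Gain = Vout / Vin (converting to same units).
G = 1.9 V / 11.7 mV
G = 1900.0 mV / 11.7 mV
G = 162.39

162.39


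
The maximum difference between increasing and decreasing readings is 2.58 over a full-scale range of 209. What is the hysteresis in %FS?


Hysteresis = (max difference / full scale) * 100%.
H = (2.58 / 209) * 100
H = 1.234 %FS

1.234 %FS


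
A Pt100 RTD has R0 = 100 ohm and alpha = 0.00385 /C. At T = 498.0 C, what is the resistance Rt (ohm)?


The RTD equation: Rt = R0 * (1 + alpha * T).
Rt = 100 * (1 + 0.00385 * 498.0)
Rt = 100 * (1 + 1.9173)
Rt = 100 * 2.9173
Rt = 291.73 ohm

291.73 ohm


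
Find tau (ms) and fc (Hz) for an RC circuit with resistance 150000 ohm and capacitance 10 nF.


Time constant: tau = R * C.
tau = 150000 * 1.00e-08 = 0.0015 s
tau = 1.5 ms
Cutoff frequency: fc = 1 / (2*pi*R*C).
fc = 1 / (2*pi*0.0015) = 106.1 Hz

tau = 1.5 ms, fc = 106.1 Hz


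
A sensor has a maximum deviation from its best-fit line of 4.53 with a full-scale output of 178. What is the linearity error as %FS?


Linearity error = (max deviation / full scale) * 100%.
Linearity = (4.53 / 178) * 100
Linearity = 2.545 %FS

2.545 %FS


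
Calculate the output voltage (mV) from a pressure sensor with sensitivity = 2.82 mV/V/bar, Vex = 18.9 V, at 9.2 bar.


Output = sensitivity * Vex * P.
Vout = 2.82 * 18.9 * 9.2
Vout = 53.298 * 9.2
Vout = 490.34 mV

490.34 mV


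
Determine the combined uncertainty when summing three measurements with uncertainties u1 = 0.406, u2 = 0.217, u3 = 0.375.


For a sum of independent quantities, uc = sqrt(u1^2 + u2^2 + u3^2).
uc = sqrt(0.406^2 + 0.217^2 + 0.375^2)
uc = sqrt(0.164836 + 0.047089 + 0.140625)
uc = 0.5938

0.5938


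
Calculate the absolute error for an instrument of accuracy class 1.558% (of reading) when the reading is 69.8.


Absolute error = (accuracy% / 100) * reading.
Error = (1.558 / 100) * 69.8
Error = 0.01558 * 69.8
Error = 1.0875

1.0875


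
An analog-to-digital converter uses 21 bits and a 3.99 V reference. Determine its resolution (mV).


The resolution (LSB) of an ADC is Vref / 2^n.
LSB = 3.99 / 2^21
LSB = 3.99 / 2097152
LSB = 1.9e-06 V = 0.00190258 mV

0.00190258 mV


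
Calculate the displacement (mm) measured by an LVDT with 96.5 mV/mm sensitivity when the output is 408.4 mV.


Displacement = Vout / sensitivity.
d = 408.4 / 96.5
d = 4.232 mm

4.232 mm


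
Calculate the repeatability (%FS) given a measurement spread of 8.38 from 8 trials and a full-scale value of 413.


Repeatability = (spread / full scale) * 100%.
R = (8.38 / 413) * 100
R = 2.029 %FS

2.029 %FS


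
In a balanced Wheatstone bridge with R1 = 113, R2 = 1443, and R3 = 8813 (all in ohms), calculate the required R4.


At balance: R1*R4 = R2*R3, so R4 = R2*R3/R1.
R4 = 1443 * 8813 / 113
R4 = 12717159 / 113
R4 = 112541.23 ohm

112541.23 ohm


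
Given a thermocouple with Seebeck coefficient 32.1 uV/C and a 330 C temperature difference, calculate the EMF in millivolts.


The thermocouple output V = sensitivity * dT.
V = 32.1 uV/C * 330 C
V = 10593.0 uV
V = 10.593 mV

10.593 mV


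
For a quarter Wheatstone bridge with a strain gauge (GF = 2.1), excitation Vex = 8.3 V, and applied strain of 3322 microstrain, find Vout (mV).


Quarter bridge output: Vout = (GF * epsilon * Vex) / 4.
Vout = (2.1 * 3322e-6 * 8.3) / 4
Vout = 0.05790246 / 4 V
Vout = 0.01447562 V = 14.4756 mV

14.4756 mV


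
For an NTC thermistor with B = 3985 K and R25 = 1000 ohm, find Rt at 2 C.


NTC thermistor equation: Rt = R25 * exp(B * (1/T - 1/T25)).
T in Kelvin: 275.15 K, T25 = 298.15 K
1/T - 1/T25 = 1/275.15 - 1/298.15 = 0.00028036
B * (1/T - 1/T25) = 3985 * 0.00028036 = 1.1173
Rt = 1000 * exp(1.1173) = 3056.4 ohm

3056.4 ohm


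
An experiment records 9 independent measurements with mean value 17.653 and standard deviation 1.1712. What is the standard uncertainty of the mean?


The standard uncertainty for Type A evaluation is u = s / sqrt(n).
u = 1.1712 / sqrt(9)
u = 1.1712 / 3.0
u = 0.3904

0.3904


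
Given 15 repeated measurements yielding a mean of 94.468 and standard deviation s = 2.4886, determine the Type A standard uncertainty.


The standard uncertainty for Type A evaluation is u = s / sqrt(n).
u = 2.4886 / sqrt(15)
u = 2.4886 / 3.873
u = 0.6426

0.6426


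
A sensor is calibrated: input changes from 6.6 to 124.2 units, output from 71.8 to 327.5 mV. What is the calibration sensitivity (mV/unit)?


Sensitivity = (y2 - y1) / (x2 - x1).
S = (327.5 - 71.8) / (124.2 - 6.6)
S = 255.7 / 117.6
S = 2.1743 mV/unit

2.1743 mV/unit
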